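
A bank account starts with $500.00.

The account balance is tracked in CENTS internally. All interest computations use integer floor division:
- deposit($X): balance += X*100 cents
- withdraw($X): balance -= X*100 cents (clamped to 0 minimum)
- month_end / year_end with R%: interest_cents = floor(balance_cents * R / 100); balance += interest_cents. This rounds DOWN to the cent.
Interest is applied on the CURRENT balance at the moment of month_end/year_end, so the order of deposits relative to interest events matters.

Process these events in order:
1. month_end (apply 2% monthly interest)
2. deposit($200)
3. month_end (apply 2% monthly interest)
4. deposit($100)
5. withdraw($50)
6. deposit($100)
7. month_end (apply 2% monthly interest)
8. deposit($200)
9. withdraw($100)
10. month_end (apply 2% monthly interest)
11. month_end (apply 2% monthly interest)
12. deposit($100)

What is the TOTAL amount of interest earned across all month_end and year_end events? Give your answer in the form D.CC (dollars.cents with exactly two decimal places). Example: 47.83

Answer: 81.74

Derivation:
After 1 (month_end (apply 2% monthly interest)): balance=$510.00 total_interest=$10.00
After 2 (deposit($200)): balance=$710.00 total_interest=$10.00
After 3 (month_end (apply 2% monthly interest)): balance=$724.20 total_interest=$24.20
After 4 (deposit($100)): balance=$824.20 total_interest=$24.20
After 5 (withdraw($50)): balance=$774.20 total_interest=$24.20
After 6 (deposit($100)): balance=$874.20 total_interest=$24.20
After 7 (month_end (apply 2% monthly interest)): balance=$891.68 total_interest=$41.68
After 8 (deposit($200)): balance=$1091.68 total_interest=$41.68
After 9 (withdraw($100)): balance=$991.68 total_interest=$41.68
After 10 (month_end (apply 2% monthly interest)): balance=$1011.51 total_interest=$61.51
After 11 (month_end (apply 2% monthly interest)): balance=$1031.74 total_interest=$81.74
After 12 (deposit($100)): balance=$1131.74 total_interest=$81.74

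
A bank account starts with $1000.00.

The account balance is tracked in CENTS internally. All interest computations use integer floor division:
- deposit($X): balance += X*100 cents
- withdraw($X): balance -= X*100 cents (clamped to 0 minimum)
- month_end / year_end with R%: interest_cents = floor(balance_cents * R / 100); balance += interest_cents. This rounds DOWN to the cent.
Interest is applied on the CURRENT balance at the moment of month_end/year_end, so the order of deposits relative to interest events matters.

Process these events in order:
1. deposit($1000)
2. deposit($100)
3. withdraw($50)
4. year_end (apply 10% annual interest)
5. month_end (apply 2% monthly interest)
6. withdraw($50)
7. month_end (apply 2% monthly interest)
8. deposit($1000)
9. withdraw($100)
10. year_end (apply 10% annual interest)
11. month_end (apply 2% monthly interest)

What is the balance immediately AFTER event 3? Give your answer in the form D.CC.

Answer: 2050.00

Derivation:
After 1 (deposit($1000)): balance=$2000.00 total_interest=$0.00
After 2 (deposit($100)): balance=$2100.00 total_interest=$0.00
After 3 (withdraw($50)): balance=$2050.00 total_interest=$0.00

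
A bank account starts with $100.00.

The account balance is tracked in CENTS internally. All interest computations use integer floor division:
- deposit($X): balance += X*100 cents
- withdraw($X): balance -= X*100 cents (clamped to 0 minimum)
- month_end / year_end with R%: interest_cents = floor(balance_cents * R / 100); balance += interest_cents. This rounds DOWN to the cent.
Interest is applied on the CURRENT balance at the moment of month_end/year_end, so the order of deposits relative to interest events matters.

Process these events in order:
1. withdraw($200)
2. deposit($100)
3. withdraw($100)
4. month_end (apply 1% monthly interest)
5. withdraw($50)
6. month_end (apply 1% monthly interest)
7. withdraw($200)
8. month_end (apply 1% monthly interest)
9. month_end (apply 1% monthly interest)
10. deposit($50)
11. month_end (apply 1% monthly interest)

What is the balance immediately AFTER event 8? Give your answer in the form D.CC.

After 1 (withdraw($200)): balance=$0.00 total_interest=$0.00
After 2 (deposit($100)): balance=$100.00 total_interest=$0.00
After 3 (withdraw($100)): balance=$0.00 total_interest=$0.00
After 4 (month_end (apply 1% monthly interest)): balance=$0.00 total_interest=$0.00
After 5 (withdraw($50)): balance=$0.00 total_interest=$0.00
After 6 (month_end (apply 1% monthly interest)): balance=$0.00 total_interest=$0.00
After 7 (withdraw($200)): balance=$0.00 total_interest=$0.00
After 8 (month_end (apply 1% monthly interest)): balance=$0.00 total_interest=$0.00

Answer: 0.00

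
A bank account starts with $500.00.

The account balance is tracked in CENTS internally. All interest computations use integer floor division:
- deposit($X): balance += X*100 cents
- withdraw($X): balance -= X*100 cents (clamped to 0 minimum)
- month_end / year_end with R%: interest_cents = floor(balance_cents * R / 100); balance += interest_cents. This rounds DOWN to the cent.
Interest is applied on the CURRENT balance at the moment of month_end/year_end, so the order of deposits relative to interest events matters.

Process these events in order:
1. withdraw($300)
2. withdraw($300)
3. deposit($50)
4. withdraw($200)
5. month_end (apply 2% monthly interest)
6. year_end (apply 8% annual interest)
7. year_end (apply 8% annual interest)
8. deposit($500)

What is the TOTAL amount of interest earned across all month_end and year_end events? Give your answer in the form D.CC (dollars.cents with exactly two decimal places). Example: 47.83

Answer: 0.00

Derivation:
After 1 (withdraw($300)): balance=$200.00 total_interest=$0.00
After 2 (withdraw($300)): balance=$0.00 total_interest=$0.00
After 3 (deposit($50)): balance=$50.00 total_interest=$0.00
After 4 (withdraw($200)): balance=$0.00 total_interest=$0.00
After 5 (month_end (apply 2% monthly interest)): balance=$0.00 total_interest=$0.00
After 6 (year_end (apply 8% annual interest)): balance=$0.00 total_interest=$0.00
After 7 (year_end (apply 8% annual interest)): balance=$0.00 total_interest=$0.00
After 8 (deposit($500)): balance=$500.00 total_interest=$0.00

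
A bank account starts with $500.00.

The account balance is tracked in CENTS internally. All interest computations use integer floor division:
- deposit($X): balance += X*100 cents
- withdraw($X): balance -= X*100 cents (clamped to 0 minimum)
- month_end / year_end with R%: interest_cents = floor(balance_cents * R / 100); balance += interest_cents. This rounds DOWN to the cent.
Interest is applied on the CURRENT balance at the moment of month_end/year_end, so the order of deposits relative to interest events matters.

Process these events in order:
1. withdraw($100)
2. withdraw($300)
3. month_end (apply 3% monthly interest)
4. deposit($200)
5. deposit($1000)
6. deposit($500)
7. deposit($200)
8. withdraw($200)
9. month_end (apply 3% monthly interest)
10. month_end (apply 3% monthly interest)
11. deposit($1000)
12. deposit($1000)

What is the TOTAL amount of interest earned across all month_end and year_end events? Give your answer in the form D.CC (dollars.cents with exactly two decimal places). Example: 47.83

Answer: 112.80

Derivation:
After 1 (withdraw($100)): balance=$400.00 total_interest=$0.00
After 2 (withdraw($300)): balance=$100.00 total_interest=$0.00
After 3 (month_end (apply 3% monthly interest)): balance=$103.00 total_interest=$3.00
After 4 (deposit($200)): balance=$303.00 total_interest=$3.00
After 5 (deposit($1000)): balance=$1303.00 total_interest=$3.00
After 6 (deposit($500)): balance=$1803.00 total_interest=$3.00
After 7 (deposit($200)): balance=$2003.00 total_interest=$3.00
After 8 (withdraw($200)): balance=$1803.00 total_interest=$3.00
After 9 (month_end (apply 3% monthly interest)): balance=$1857.09 total_interest=$57.09
After 10 (month_end (apply 3% monthly interest)): balance=$1912.80 total_interest=$112.80
After 11 (deposit($1000)): balance=$2912.80 total_interest=$112.80
After 12 (deposit($1000)): balance=$3912.80 total_interest=$112.80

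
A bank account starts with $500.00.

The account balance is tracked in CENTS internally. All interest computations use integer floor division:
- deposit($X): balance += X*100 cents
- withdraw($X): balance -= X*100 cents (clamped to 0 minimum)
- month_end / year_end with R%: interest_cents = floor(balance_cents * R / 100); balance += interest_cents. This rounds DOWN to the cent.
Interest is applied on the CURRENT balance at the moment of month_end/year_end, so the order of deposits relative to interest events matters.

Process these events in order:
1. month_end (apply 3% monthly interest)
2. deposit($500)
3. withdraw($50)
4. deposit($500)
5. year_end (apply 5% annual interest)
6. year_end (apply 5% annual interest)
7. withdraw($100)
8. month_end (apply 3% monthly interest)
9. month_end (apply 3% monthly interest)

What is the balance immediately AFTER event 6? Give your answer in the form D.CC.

After 1 (month_end (apply 3% monthly interest)): balance=$515.00 total_interest=$15.00
After 2 (deposit($500)): balance=$1015.00 total_interest=$15.00
After 3 (withdraw($50)): balance=$965.00 total_interest=$15.00
After 4 (deposit($500)): balance=$1465.00 total_interest=$15.00
After 5 (year_end (apply 5% annual interest)): balance=$1538.25 total_interest=$88.25
After 6 (year_end (apply 5% annual interest)): balance=$1615.16 total_interest=$165.16

Answer: 1615.16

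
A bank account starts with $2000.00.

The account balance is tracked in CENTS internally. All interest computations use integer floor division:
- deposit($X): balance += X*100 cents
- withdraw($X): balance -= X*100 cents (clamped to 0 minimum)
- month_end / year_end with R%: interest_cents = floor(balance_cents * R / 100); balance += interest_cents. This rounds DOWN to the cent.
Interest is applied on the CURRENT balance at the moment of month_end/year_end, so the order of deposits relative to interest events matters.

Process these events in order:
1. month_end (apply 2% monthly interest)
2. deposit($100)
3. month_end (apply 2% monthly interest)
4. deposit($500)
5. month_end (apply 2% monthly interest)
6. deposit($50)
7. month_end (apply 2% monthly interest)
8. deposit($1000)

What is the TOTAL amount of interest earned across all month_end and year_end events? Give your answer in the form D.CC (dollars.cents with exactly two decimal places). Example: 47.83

After 1 (month_end (apply 2% monthly interest)): balance=$2040.00 total_interest=$40.00
After 2 (deposit($100)): balance=$2140.00 total_interest=$40.00
After 3 (month_end (apply 2% monthly interest)): balance=$2182.80 total_interest=$82.80
After 4 (deposit($500)): balance=$2682.80 total_interest=$82.80
After 5 (month_end (apply 2% monthly interest)): balance=$2736.45 total_interest=$136.45
After 6 (deposit($50)): balance=$2786.45 total_interest=$136.45
After 7 (month_end (apply 2% monthly interest)): balance=$2842.17 total_interest=$192.17
After 8 (deposit($1000)): balance=$3842.17 total_interest=$192.17

Answer: 192.17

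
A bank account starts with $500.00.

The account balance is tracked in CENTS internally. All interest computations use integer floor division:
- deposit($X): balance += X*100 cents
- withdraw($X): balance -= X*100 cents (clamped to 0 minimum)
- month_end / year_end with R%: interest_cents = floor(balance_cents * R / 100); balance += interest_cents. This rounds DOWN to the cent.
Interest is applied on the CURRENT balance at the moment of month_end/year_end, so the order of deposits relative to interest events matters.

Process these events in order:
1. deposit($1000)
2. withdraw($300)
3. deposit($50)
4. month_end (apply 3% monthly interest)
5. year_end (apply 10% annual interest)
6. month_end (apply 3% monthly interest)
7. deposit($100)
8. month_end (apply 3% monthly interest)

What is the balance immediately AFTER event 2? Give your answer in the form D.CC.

After 1 (deposit($1000)): balance=$1500.00 total_interest=$0.00
After 2 (withdraw($300)): balance=$1200.00 total_interest=$0.00

Answer: 1200.00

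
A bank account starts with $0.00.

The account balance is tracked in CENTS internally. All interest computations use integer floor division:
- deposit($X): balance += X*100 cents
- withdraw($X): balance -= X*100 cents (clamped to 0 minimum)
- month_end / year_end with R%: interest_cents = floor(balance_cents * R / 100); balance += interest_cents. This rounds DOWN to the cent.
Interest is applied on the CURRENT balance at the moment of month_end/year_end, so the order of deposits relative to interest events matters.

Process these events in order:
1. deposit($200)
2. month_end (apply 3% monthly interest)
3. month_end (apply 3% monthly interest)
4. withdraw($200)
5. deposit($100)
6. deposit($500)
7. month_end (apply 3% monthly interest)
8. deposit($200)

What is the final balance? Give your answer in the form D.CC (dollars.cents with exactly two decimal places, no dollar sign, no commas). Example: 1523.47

After 1 (deposit($200)): balance=$200.00 total_interest=$0.00
After 2 (month_end (apply 3% monthly interest)): balance=$206.00 total_interest=$6.00
After 3 (month_end (apply 3% monthly interest)): balance=$212.18 total_interest=$12.18
After 4 (withdraw($200)): balance=$12.18 total_interest=$12.18
After 5 (deposit($100)): balance=$112.18 total_interest=$12.18
After 6 (deposit($500)): balance=$612.18 total_interest=$12.18
After 7 (month_end (apply 3% monthly interest)): balance=$630.54 total_interest=$30.54
After 8 (deposit($200)): balance=$830.54 total_interest=$30.54

Answer: 830.54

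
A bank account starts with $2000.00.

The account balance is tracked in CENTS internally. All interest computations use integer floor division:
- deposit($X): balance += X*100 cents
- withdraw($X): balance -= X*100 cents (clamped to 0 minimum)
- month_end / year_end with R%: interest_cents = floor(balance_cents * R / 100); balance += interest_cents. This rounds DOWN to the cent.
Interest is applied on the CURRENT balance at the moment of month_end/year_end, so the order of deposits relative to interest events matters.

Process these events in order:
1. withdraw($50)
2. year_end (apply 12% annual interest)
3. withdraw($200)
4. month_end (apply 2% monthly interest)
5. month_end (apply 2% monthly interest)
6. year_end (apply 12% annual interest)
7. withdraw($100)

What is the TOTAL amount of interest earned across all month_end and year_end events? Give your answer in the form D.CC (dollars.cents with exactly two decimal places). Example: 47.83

Answer: 561.84

Derivation:
After 1 (withdraw($50)): balance=$1950.00 total_interest=$0.00
After 2 (year_end (apply 12% annual interest)): balance=$2184.00 total_interest=$234.00
After 3 (withdraw($200)): balance=$1984.00 total_interest=$234.00
After 4 (month_end (apply 2% monthly interest)): balance=$2023.68 total_interest=$273.68
After 5 (month_end (apply 2% monthly interest)): balance=$2064.15 total_interest=$314.15
After 6 (year_end (apply 12% annual interest)): balance=$2311.84 total_interest=$561.84
After 7 (withdraw($100)): balance=$2211.84 total_interest=$561.84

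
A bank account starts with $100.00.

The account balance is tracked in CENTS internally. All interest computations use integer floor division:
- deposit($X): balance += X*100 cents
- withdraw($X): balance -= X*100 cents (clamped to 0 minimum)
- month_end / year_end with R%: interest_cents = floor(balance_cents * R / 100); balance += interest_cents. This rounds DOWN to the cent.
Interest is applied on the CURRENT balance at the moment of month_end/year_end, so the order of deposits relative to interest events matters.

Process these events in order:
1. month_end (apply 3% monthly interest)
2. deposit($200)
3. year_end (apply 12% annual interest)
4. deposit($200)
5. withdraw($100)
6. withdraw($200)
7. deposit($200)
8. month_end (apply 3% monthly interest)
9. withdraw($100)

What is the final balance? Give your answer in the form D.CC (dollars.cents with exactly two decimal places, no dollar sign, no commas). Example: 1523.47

After 1 (month_end (apply 3% monthly interest)): balance=$103.00 total_interest=$3.00
After 2 (deposit($200)): balance=$303.00 total_interest=$3.00
After 3 (year_end (apply 12% annual interest)): balance=$339.36 total_interest=$39.36
After 4 (deposit($200)): balance=$539.36 total_interest=$39.36
After 5 (withdraw($100)): balance=$439.36 total_interest=$39.36
After 6 (withdraw($200)): balance=$239.36 total_interest=$39.36
After 7 (deposit($200)): balance=$439.36 total_interest=$39.36
After 8 (month_end (apply 3% monthly interest)): balance=$452.54 total_interest=$52.54
After 9 (withdraw($100)): balance=$352.54 total_interest=$52.54

Answer: 352.54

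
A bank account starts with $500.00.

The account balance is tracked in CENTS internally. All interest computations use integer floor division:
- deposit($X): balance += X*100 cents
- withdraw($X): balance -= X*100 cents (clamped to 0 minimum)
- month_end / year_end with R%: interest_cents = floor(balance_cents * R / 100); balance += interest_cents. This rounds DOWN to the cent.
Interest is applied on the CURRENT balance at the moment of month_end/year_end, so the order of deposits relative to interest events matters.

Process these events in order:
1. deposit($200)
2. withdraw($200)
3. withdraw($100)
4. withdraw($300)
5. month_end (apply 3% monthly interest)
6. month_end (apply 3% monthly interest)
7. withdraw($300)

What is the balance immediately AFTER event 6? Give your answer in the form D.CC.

After 1 (deposit($200)): balance=$700.00 total_interest=$0.00
After 2 (withdraw($200)): balance=$500.00 total_interest=$0.00
After 3 (withdraw($100)): balance=$400.00 total_interest=$0.00
After 4 (withdraw($300)): balance=$100.00 total_interest=$0.00
After 5 (month_end (apply 3% monthly interest)): balance=$103.00 total_interest=$3.00
After 6 (month_end (apply 3% monthly interest)): balance=$106.09 total_interest=$6.09

Answer: 106.09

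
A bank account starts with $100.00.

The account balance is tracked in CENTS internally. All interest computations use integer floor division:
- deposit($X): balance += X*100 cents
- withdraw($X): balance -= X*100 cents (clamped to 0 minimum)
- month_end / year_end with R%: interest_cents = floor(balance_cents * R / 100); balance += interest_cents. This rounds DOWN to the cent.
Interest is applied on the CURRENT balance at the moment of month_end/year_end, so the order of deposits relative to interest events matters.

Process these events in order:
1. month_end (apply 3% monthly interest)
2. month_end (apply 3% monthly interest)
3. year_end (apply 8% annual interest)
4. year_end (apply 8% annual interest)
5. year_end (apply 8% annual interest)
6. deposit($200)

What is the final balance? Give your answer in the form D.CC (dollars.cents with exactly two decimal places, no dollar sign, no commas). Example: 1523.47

After 1 (month_end (apply 3% monthly interest)): balance=$103.00 total_interest=$3.00
After 2 (month_end (apply 3% monthly interest)): balance=$106.09 total_interest=$6.09
After 3 (year_end (apply 8% annual interest)): balance=$114.57 total_interest=$14.57
After 4 (year_end (apply 8% annual interest)): balance=$123.73 total_interest=$23.73
After 5 (year_end (apply 8% annual interest)): balance=$133.62 total_interest=$33.62
After 6 (deposit($200)): balance=$333.62 total_interest=$33.62

Answer: 333.62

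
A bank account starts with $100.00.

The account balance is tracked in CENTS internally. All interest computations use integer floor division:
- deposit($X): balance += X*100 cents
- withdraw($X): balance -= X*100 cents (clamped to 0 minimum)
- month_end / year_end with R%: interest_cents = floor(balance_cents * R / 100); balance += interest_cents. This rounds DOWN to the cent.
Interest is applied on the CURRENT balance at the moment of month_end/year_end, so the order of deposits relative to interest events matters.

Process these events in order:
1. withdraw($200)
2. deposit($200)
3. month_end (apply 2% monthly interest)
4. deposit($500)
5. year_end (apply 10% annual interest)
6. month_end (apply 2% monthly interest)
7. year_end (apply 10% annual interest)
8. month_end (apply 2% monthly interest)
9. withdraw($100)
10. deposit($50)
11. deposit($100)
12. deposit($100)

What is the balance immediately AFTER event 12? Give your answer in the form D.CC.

After 1 (withdraw($200)): balance=$0.00 total_interest=$0.00
After 2 (deposit($200)): balance=$200.00 total_interest=$0.00
After 3 (month_end (apply 2% monthly interest)): balance=$204.00 total_interest=$4.00
After 4 (deposit($500)): balance=$704.00 total_interest=$4.00
After 5 (year_end (apply 10% annual interest)): balance=$774.40 total_interest=$74.40
After 6 (month_end (apply 2% monthly interest)): balance=$789.88 total_interest=$89.88
After 7 (year_end (apply 10% annual interest)): balance=$868.86 total_interest=$168.86
After 8 (month_end (apply 2% monthly interest)): balance=$886.23 total_interest=$186.23
After 9 (withdraw($100)): balance=$786.23 total_interest=$186.23
After 10 (deposit($50)): balance=$836.23 total_interest=$186.23
After 11 (deposit($100)): balance=$936.23 total_interest=$186.23
After 12 (deposit($100)): balance=$1036.23 total_interest=$186.23

Answer: 1036.23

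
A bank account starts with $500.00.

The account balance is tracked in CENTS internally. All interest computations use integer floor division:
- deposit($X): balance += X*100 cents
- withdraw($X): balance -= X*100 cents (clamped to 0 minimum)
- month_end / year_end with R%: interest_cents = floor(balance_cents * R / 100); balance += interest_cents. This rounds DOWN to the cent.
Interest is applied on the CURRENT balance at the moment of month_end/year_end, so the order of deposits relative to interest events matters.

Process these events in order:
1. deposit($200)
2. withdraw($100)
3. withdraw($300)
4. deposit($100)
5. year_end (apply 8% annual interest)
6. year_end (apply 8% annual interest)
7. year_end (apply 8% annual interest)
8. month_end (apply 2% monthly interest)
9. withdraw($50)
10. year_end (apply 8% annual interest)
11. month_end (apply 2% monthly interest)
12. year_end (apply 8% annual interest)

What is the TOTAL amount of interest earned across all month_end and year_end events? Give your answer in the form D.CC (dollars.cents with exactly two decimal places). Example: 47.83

After 1 (deposit($200)): balance=$700.00 total_interest=$0.00
After 2 (withdraw($100)): balance=$600.00 total_interest=$0.00
After 3 (withdraw($300)): balance=$300.00 total_interest=$0.00
After 4 (deposit($100)): balance=$400.00 total_interest=$0.00
After 5 (year_end (apply 8% annual interest)): balance=$432.00 total_interest=$32.00
After 6 (year_end (apply 8% annual interest)): balance=$466.56 total_interest=$66.56
After 7 (year_end (apply 8% annual interest)): balance=$503.88 total_interest=$103.88
After 8 (month_end (apply 2% monthly interest)): balance=$513.95 total_interest=$113.95
After 9 (withdraw($50)): balance=$463.95 total_interest=$113.95
After 10 (year_end (apply 8% annual interest)): balance=$501.06 total_interest=$151.06
After 11 (month_end (apply 2% monthly interest)): balance=$511.08 total_interest=$161.08
After 12 (year_end (apply 8% annual interest)): balance=$551.96 total_interest=$201.96

Answer: 201.96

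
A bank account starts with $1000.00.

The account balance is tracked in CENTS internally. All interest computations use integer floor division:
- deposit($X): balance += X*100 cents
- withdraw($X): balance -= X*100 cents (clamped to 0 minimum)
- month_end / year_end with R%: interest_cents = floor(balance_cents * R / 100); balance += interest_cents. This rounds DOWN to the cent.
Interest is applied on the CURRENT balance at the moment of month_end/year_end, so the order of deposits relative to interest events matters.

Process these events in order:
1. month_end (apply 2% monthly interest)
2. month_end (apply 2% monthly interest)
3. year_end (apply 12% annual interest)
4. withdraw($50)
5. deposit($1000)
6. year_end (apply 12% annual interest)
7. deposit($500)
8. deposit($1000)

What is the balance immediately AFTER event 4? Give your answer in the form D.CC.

Answer: 1115.24

Derivation:
After 1 (month_end (apply 2% monthly interest)): balance=$1020.00 total_interest=$20.00
After 2 (month_end (apply 2% monthly interest)): balance=$1040.40 total_interest=$40.40
After 3 (year_end (apply 12% annual interest)): balance=$1165.24 total_interest=$165.24
After 4 (withdraw($50)): balance=$1115.24 total_interest=$165.24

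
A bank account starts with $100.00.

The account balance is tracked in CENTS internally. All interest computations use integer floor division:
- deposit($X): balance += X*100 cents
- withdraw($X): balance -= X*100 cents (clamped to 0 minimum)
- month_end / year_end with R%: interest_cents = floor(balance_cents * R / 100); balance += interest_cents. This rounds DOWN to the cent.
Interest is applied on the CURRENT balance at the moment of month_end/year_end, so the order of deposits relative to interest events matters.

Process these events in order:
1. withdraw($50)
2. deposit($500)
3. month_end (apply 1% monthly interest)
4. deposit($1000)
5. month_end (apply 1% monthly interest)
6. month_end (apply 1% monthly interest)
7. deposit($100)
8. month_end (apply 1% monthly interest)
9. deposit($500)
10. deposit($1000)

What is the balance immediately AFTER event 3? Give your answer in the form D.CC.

Answer: 555.50

Derivation:
After 1 (withdraw($50)): balance=$50.00 total_interest=$0.00
After 2 (deposit($500)): balance=$550.00 total_interest=$0.00
After 3 (month_end (apply 1% monthly interest)): balance=$555.50 total_interest=$5.50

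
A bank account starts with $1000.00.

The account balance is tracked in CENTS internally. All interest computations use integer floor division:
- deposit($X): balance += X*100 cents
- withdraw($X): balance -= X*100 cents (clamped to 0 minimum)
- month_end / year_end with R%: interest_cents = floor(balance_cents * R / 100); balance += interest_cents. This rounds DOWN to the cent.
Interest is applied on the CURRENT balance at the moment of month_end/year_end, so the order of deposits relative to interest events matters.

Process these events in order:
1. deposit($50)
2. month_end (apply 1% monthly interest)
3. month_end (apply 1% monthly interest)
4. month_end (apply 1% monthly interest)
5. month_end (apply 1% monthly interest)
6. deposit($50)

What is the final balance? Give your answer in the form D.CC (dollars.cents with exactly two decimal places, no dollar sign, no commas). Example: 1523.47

Answer: 1142.62

Derivation:
After 1 (deposit($50)): balance=$1050.00 total_interest=$0.00
After 2 (month_end (apply 1% monthly interest)): balance=$1060.50 total_interest=$10.50
After 3 (month_end (apply 1% monthly interest)): balance=$1071.10 total_interest=$21.10
After 4 (month_end (apply 1% monthly interest)): balance=$1081.81 total_interest=$31.81
After 5 (month_end (apply 1% monthly interest)): balance=$1092.62 total_interest=$42.62
After 6 (deposit($50)): balance=$1142.62 total_interest=$42.62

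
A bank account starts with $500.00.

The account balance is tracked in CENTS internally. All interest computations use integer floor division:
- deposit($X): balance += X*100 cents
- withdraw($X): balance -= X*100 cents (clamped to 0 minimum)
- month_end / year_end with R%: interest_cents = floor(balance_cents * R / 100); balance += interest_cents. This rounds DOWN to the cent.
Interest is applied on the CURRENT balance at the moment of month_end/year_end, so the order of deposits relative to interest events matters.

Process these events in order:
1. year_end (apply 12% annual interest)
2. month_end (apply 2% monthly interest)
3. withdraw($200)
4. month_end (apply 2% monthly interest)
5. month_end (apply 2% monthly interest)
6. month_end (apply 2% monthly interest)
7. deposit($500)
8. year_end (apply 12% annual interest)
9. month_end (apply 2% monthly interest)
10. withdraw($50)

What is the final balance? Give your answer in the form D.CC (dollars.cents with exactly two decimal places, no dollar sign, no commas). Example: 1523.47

Answer: 971.19

Derivation:
After 1 (year_end (apply 12% annual interest)): balance=$560.00 total_interest=$60.00
After 2 (month_end (apply 2% monthly interest)): balance=$571.20 total_interest=$71.20
After 3 (withdraw($200)): balance=$371.20 total_interest=$71.20
After 4 (month_end (apply 2% monthly interest)): balance=$378.62 total_interest=$78.62
After 5 (month_end (apply 2% monthly interest)): balance=$386.19 total_interest=$86.19
After 6 (month_end (apply 2% monthly interest)): balance=$393.91 total_interest=$93.91
After 7 (deposit($500)): balance=$893.91 total_interest=$93.91
After 8 (year_end (apply 12% annual interest)): balance=$1001.17 total_interest=$201.17
After 9 (month_end (apply 2% monthly interest)): balance=$1021.19 total_interest=$221.19
After 10 (withdraw($50)): balance=$971.19 total_interest=$221.19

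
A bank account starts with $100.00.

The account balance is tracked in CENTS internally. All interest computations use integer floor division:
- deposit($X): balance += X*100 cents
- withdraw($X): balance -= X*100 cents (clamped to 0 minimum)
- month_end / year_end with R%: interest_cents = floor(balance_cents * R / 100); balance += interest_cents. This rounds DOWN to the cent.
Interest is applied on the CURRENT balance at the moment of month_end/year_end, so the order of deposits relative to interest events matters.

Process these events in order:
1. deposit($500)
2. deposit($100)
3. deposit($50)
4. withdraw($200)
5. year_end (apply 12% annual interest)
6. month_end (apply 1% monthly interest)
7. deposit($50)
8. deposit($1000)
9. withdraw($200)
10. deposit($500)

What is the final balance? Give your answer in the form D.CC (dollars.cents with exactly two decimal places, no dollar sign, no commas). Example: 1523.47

Answer: 1972.16

Derivation:
After 1 (deposit($500)): balance=$600.00 total_interest=$0.00
After 2 (deposit($100)): balance=$700.00 total_interest=$0.00
After 3 (deposit($50)): balance=$750.00 total_interest=$0.00
After 4 (withdraw($200)): balance=$550.00 total_interest=$0.00
After 5 (year_end (apply 12% annual interest)): balance=$616.00 total_interest=$66.00
After 6 (month_end (apply 1% monthly interest)): balance=$622.16 total_interest=$72.16
After 7 (deposit($50)): balance=$672.16 total_interest=$72.16
After 8 (deposit($1000)): balance=$1672.16 total_interest=$72.16
After 9 (withdraw($200)): balance=$1472.16 total_interest=$72.16
After 10 (deposit($500)): balance=$1972.16 total_interest=$72.16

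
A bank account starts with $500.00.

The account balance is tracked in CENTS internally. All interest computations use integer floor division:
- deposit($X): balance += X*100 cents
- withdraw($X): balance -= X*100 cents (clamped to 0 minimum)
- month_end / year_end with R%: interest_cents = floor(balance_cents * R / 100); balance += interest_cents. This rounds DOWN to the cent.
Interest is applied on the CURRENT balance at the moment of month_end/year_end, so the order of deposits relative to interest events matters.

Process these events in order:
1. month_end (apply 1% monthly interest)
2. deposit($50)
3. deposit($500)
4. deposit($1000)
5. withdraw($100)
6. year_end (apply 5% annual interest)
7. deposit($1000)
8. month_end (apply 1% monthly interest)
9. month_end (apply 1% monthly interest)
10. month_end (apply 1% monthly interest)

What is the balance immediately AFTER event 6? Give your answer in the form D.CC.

After 1 (month_end (apply 1% monthly interest)): balance=$505.00 total_interest=$5.00
After 2 (deposit($50)): balance=$555.00 total_interest=$5.00
After 3 (deposit($500)): balance=$1055.00 total_interest=$5.00
After 4 (deposit($1000)): balance=$2055.00 total_interest=$5.00
After 5 (withdraw($100)): balance=$1955.00 total_interest=$5.00
After 6 (year_end (apply 5% annual interest)): balance=$2052.75 total_interest=$102.75

Answer: 2052.75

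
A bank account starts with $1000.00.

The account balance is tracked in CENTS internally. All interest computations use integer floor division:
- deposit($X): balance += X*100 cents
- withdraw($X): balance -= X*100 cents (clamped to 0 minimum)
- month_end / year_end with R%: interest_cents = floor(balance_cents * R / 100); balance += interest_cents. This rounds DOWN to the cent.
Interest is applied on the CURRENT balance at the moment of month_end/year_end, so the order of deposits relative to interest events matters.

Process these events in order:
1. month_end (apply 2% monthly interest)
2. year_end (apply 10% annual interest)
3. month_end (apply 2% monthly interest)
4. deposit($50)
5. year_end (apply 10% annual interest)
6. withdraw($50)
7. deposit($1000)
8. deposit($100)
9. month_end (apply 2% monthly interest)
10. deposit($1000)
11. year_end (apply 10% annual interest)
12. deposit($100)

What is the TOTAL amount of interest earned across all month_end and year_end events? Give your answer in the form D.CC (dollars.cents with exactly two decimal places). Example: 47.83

Answer: 652.26

Derivation:
After 1 (month_end (apply 2% monthly interest)): balance=$1020.00 total_interest=$20.00
After 2 (year_end (apply 10% annual interest)): balance=$1122.00 total_interest=$122.00
After 3 (month_end (apply 2% monthly interest)): balance=$1144.44 total_interest=$144.44
After 4 (deposit($50)): balance=$1194.44 total_interest=$144.44
After 5 (year_end (apply 10% annual interest)): balance=$1313.88 total_interest=$263.88
After 6 (withdraw($50)): balance=$1263.88 total_interest=$263.88
After 7 (deposit($1000)): balance=$2263.88 total_interest=$263.88
After 8 (deposit($100)): balance=$2363.88 total_interest=$263.88
After 9 (month_end (apply 2% monthly interest)): balance=$2411.15 total_interest=$311.15
After 10 (deposit($1000)): balance=$3411.15 total_interest=$311.15
After 11 (year_end (apply 10% annual interest)): balance=$3752.26 total_interest=$652.26
After 12 (deposit($100)): balance=$3852.26 total_interest=$652.26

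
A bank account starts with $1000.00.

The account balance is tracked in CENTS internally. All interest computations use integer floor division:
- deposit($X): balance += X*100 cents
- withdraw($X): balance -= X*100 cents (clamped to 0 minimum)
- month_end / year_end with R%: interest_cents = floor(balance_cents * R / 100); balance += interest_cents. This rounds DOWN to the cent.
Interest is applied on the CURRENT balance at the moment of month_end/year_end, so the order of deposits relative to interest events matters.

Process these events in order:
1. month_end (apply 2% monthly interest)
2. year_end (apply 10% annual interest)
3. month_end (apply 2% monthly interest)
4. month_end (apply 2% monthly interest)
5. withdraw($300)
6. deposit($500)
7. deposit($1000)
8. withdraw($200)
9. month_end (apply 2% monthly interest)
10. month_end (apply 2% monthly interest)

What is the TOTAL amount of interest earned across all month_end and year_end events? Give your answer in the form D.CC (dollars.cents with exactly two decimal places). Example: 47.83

Answer: 254.87

Derivation:
After 1 (month_end (apply 2% monthly interest)): balance=$1020.00 total_interest=$20.00
After 2 (year_end (apply 10% annual interest)): balance=$1122.00 total_interest=$122.00
After 3 (month_end (apply 2% monthly interest)): balance=$1144.44 total_interest=$144.44
After 4 (month_end (apply 2% monthly interest)): balance=$1167.32 total_interest=$167.32
After 5 (withdraw($300)): balance=$867.32 total_interest=$167.32
After 6 (deposit($500)): balance=$1367.32 total_interest=$167.32
After 7 (deposit($1000)): balance=$2367.32 total_interest=$167.32
After 8 (withdraw($200)): balance=$2167.32 total_interest=$167.32
After 9 (month_end (apply 2% monthly interest)): balance=$2210.66 total_interest=$210.66
After 10 (month_end (apply 2% monthly interest)): balance=$2254.87 total_interest=$254.87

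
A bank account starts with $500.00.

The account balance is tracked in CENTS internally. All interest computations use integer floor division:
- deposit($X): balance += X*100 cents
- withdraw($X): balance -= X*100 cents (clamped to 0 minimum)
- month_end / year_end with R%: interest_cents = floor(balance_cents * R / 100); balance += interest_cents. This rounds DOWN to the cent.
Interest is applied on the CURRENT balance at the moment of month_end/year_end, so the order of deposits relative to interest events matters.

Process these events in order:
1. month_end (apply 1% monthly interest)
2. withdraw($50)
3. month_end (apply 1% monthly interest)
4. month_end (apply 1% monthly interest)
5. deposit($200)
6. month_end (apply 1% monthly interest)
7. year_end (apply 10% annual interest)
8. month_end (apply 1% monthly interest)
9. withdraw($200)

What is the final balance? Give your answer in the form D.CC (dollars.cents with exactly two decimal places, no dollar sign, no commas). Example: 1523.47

Answer: 545.22

Derivation:
After 1 (month_end (apply 1% monthly interest)): balance=$505.00 total_interest=$5.00
After 2 (withdraw($50)): balance=$455.00 total_interest=$5.00
After 3 (month_end (apply 1% monthly interest)): balance=$459.55 total_interest=$9.55
After 4 (month_end (apply 1% monthly interest)): balance=$464.14 total_interest=$14.14
After 5 (deposit($200)): balance=$664.14 total_interest=$14.14
After 6 (month_end (apply 1% monthly interest)): balance=$670.78 total_interest=$20.78
After 7 (year_end (apply 10% annual interest)): balance=$737.85 total_interest=$87.85
After 8 (month_end (apply 1% monthly interest)): balance=$745.22 total_interest=$95.22
After 9 (withdraw($200)): balance=$545.22 total_interest=$95.22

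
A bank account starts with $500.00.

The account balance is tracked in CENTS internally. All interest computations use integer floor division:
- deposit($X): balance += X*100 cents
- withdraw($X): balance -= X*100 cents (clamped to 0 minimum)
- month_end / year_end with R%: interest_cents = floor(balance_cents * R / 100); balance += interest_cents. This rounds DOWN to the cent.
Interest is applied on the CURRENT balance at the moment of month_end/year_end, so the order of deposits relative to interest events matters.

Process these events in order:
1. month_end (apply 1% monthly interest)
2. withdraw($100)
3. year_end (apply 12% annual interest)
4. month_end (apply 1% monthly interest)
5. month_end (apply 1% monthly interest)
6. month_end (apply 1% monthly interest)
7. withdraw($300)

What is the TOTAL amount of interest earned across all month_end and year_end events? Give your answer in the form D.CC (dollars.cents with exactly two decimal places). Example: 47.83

Answer: 67.33

Derivation:
After 1 (month_end (apply 1% monthly interest)): balance=$505.00 total_interest=$5.00
After 2 (withdraw($100)): balance=$405.00 total_interest=$5.00
After 3 (year_end (apply 12% annual interest)): balance=$453.60 total_interest=$53.60
After 4 (month_end (apply 1% monthly interest)): balance=$458.13 total_interest=$58.13
After 5 (month_end (apply 1% monthly interest)): balance=$462.71 total_interest=$62.71
After 6 (month_end (apply 1% monthly interest)): balance=$467.33 total_interest=$67.33
After 7 (withdraw($300)): balance=$167.33 total_interest=$67.33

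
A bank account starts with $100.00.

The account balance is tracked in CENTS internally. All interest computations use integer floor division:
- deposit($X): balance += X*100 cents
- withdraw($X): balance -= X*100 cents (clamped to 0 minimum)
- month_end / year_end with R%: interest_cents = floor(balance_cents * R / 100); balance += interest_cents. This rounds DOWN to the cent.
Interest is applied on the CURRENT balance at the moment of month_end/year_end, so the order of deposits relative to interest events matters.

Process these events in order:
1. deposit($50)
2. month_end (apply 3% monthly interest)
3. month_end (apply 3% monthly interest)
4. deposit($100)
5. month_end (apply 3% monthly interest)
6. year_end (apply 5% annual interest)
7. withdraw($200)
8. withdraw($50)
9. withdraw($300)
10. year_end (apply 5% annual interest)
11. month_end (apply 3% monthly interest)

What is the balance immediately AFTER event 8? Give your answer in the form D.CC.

Answer: 30.24

Derivation:
After 1 (deposit($50)): balance=$150.00 total_interest=$0.00
After 2 (month_end (apply 3% monthly interest)): balance=$154.50 total_interest=$4.50
After 3 (month_end (apply 3% monthly interest)): balance=$159.13 total_interest=$9.13
After 4 (deposit($100)): balance=$259.13 total_interest=$9.13
After 5 (month_end (apply 3% monthly interest)): balance=$266.90 total_interest=$16.90
After 6 (year_end (apply 5% annual interest)): balance=$280.24 total_interest=$30.24
After 7 (withdraw($200)): balance=$80.24 total_interest=$30.24
After 8 (withdraw($50)): balance=$30.24 total_interest=$30.24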